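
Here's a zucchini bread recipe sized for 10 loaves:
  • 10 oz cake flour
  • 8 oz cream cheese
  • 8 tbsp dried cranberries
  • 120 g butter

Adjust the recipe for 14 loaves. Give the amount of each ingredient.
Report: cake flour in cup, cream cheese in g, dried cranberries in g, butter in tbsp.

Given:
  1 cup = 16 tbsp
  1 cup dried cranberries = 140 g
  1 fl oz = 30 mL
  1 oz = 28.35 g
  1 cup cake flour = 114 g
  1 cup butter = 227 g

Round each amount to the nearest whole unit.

cake flour: 3 cup; cream cheese: 318 g; dried cranberries: 98 g; butter: 12 tbsp

Scaling factor: 14/10 = 7/5 = 1.4.
cake flour: 10 oz × 7/5 × 28.35 g/oz ÷ 114 g/cup ≈ 3 cup
cream cheese: 8 oz × 7/5 × 28.35 g/oz ≈ 318 g
dried cranberries: 8 tbsp × 7/5 ÷ 16 tbsp/cup × 140 g/cup = 98 g
butter: 120 g × 7/5 ÷ 227 g/cup × 16 tbsp/cup ≈ 12 tbsp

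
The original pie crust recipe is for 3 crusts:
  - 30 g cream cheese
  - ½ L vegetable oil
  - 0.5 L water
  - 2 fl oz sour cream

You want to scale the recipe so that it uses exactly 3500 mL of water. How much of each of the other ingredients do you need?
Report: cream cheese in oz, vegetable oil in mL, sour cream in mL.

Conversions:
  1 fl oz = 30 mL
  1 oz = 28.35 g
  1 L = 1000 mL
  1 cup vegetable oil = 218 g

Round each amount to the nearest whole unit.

cream cheese: 7 oz; vegetable oil: 3500 mL; sour cream: 420 mL

The original recipe has 500 mL of water, so the scaling factor is 3500 ÷ 500 = 7.
cream cheese: 30 g × 7 ÷ 28.35 g/oz ≈ 7 oz
vegetable oil: 0.5 L × 7 × 1000 mL/L = 3500 mL
sour cream: 2 fl oz × 7 × 30 mL/fl oz = 420 mL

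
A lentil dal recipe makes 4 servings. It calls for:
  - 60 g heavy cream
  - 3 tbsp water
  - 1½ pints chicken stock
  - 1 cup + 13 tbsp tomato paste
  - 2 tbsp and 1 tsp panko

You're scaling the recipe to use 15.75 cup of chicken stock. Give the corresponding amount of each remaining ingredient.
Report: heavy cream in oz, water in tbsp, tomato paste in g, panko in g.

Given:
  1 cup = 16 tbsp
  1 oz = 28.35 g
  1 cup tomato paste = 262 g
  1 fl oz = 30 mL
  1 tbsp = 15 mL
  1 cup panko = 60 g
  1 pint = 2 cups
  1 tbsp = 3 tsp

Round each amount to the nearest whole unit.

heavy cream: 11 oz; water: 16 tbsp; tomato paste: 2493 g; panko: 46 g

The original recipe has 3 cup of chicken stock, so the scaling factor is 15.75 ÷ 3 = 21/4 = 5.25.
heavy cream: 60 g × 21/4 ÷ 28.35 g/oz ≈ 11 oz
water: 3 tbsp × 21/4 ≈ 16 tbsp
tomato paste: (1 cup + 13 tbsp = 1.8125 cup) × 21/4 × 262 g/cup ≈ 2493 g
panko: (2 tbsp + 1 tsp = 7/3 tbsp) × 21/4 ÷ 16 tbsp/cup × 60 g/cup ≈ 46 g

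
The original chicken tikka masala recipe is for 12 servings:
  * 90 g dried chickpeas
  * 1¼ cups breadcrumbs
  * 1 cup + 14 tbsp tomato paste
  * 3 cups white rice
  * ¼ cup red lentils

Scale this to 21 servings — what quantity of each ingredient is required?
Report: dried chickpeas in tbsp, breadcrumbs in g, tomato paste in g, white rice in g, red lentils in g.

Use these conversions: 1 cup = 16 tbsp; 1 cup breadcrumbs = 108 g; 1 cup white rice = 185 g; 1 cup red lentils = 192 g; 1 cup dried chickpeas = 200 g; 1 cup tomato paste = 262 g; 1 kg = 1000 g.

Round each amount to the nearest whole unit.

Scaling factor: 21/12 = 7/4 = 1.75.
dried chickpeas: 90 g × 7/4 ÷ 200 g/cup × 16 tbsp/cup ≈ 13 tbsp
breadcrumbs: 1.25 cup × 7/4 × 108 g/cup ≈ 236 g
tomato paste: (1 cup + 14 tbsp = 1.875 cup) × 7/4 × 262 g/cup ≈ 860 g
white rice: 3 cup × 7/4 × 185 g/cup ≈ 971 g
red lentils: 0.25 cup × 7/4 × 192 g/cup = 84 g

dried chickpeas: 13 tbsp; breadcrumbs: 236 g; tomato paste: 860 g; white rice: 971 g; red lentils: 84 g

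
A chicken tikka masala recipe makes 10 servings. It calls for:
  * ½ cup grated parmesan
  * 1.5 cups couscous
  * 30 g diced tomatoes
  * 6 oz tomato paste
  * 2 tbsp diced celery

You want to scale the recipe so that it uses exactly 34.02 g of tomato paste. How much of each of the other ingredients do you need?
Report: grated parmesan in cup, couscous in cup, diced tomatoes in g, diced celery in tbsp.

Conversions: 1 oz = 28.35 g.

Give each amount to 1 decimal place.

grated parmesan: 0.1 cup; couscous: 0.3 cup; diced tomatoes: 6.0 g; diced celery: 0.4 tbsp

The original recipe has 170.1 g of tomato paste, so the scaling factor is 34.02 ÷ 170.1 = 1/5 = 0.2.
grated parmesan: 0.5 cup × 1/5 = 0.1 cup
couscous: 1.5 cup × 1/5 = 0.3 cup
diced tomatoes: 30 g × 1/5 = 6.0 g
diced celery: 2 tbsp × 1/5 = 0.4 tbsp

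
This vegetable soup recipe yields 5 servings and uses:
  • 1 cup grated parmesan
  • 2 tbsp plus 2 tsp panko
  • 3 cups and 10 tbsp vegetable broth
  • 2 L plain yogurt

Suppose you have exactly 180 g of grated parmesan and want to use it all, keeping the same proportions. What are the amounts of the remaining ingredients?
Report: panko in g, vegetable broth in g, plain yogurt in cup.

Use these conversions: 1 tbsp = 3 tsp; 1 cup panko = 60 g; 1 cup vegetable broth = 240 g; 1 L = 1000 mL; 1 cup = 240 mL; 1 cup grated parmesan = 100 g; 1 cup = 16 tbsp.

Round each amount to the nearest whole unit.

The original recipe has 100 g of grated parmesan, so the scaling factor is 180 ÷ 100 = 9/5 = 1.8.
panko: (2 tbsp + 2 tsp = 8/3 tbsp) × 9/5 ÷ 16 tbsp/cup × 60 g/cup = 18 g
vegetable broth: (3 cup + 10 tbsp = 3.625 cup) × 9/5 × 240 g/cup = 1566 g
plain yogurt: 2 L × 9/5 × 1000 mL/L ÷ 240 mL/cup = 15 cup

panko: 18 g; vegetable broth: 1566 g; plain yogurt: 15 cup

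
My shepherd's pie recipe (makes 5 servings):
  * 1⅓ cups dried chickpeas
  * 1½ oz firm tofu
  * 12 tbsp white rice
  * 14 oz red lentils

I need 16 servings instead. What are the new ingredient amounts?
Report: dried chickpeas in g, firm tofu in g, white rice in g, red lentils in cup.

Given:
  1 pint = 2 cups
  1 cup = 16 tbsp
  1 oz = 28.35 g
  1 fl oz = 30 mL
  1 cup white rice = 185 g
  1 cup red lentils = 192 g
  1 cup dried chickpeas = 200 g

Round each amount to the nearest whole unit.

Scaling factor: 16/5 = 3.2.
dried chickpeas: 4/3 cup × 16/5 × 200 g/cup ≈ 853 g
firm tofu: 1.5 oz × 16/5 × 28.35 g/oz ≈ 136 g
white rice: 12 tbsp × 16/5 ÷ 16 tbsp/cup × 185 g/cup = 444 g
red lentils: 14 oz × 16/5 × 28.35 g/oz ÷ 192 g/cup ≈ 7 cup

dried chickpeas: 853 g; firm tofu: 136 g; white rice: 444 g; red lentils: 7 cup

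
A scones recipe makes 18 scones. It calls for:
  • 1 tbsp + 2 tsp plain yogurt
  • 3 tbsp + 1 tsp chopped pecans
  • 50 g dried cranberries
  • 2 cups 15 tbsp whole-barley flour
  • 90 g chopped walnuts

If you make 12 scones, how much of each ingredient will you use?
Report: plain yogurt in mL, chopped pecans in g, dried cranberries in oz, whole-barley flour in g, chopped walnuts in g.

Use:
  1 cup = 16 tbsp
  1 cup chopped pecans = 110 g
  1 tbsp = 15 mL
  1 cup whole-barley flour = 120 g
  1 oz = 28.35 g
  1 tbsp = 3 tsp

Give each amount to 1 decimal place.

plain yogurt: 16.7 mL; chopped pecans: 15.3 g; dried cranberries: 1.2 oz; whole-barley flour: 235.0 g; chopped walnuts: 60.0 g

Scaling factor: 12/18 = 2/3.
plain yogurt: (1 tbsp + 2 tsp = 5/3 tbsp) × 2/3 × 15 mL/tbsp ≈ 16.7 mL
chopped pecans: (3 tbsp + 1 tsp = 10/3 tbsp) × 2/3 ÷ 16 tbsp/cup × 110 g/cup ≈ 15.3 g
dried cranberries: 50 g × 2/3 ÷ 28.35 g/oz ≈ 1.2 oz
whole-barley flour: (2 cup + 15 tbsp = 2.9375 cup) × 2/3 × 120 g/cup = 235.0 g
chopped walnuts: 90 g × 2/3 = 60.0 g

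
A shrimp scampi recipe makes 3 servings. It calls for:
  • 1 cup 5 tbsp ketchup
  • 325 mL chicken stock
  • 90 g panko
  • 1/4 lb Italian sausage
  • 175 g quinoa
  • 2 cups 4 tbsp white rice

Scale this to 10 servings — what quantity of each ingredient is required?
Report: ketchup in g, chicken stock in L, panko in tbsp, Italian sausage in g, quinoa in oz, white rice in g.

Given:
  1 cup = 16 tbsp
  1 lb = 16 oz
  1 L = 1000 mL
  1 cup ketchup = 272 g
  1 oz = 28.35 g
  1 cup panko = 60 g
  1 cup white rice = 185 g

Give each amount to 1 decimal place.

Scaling factor: 10/3.
ketchup: (1 cup + 5 tbsp = 1.3125 cup) × 10/3 × 272 g/cup = 1190.0 g
chicken stock: 325 mL × 10/3 ÷ 1000 mL/L ≈ 1.1 L
panko: 90 g × 10/3 ÷ 60 g/cup × 16 tbsp/cup = 80.0 tbsp
Italian sausage: 0.25 lb × 10/3 × 16 oz/lb × 28.35 g/oz = 378.0 g
quinoa: 175 g × 10/3 ÷ 28.35 g/oz ≈ 20.6 oz
white rice: (2 cup + 4 tbsp = 2.25 cup) × 10/3 × 185 g/cup = 1387.5 g

ketchup: 1190.0 g; chicken stock: 1.1 L; panko: 80.0 tbsp; Italian sausage: 378.0 g; quinoa: 20.6 oz; white rice: 1387.5 g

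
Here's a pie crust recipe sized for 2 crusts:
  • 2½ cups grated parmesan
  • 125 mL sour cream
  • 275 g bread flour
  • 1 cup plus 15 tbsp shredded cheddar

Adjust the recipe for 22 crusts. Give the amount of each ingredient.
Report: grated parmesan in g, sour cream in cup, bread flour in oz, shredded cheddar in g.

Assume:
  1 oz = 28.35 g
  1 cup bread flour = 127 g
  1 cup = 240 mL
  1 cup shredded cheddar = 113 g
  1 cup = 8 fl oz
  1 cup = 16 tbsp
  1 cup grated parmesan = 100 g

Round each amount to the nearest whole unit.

Scaling factor: 22/2 = 11.
grated parmesan: 2.5 cup × 11 × 100 g/cup = 2750 g
sour cream: 125 mL × 11 ÷ 240 mL/cup ≈ 6 cup
bread flour: 275 g × 11 ÷ 28.35 g/oz ≈ 107 oz
shredded cheddar: (1 cup + 15 tbsp = 1.9375 cup) × 11 × 113 g/cup ≈ 2408 g

grated parmesan: 2750 g; sour cream: 6 cup; bread flour: 107 oz; shredded cheddar: 2408 g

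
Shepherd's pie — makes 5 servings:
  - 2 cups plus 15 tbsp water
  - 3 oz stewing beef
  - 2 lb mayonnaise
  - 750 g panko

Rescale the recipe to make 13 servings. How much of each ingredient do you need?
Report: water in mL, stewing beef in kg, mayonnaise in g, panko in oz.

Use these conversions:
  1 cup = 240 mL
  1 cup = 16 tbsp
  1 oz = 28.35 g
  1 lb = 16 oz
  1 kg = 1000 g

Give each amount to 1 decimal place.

water: 1833.0 mL; stewing beef: 0.2 kg; mayonnaise: 2358.7 g; panko: 68.8 oz

Scaling factor: 13/5 = 2.6.
water: (2 cup + 15 tbsp = 2.9375 cup) × 13/5 × 240 mL/cup = 1833.0 mL
stewing beef: 3 oz × 13/5 × 28.35 g/oz ÷ 1000 g/kg ≈ 0.2 kg
mayonnaise: 2 lb × 13/5 × 16 oz/lb × 28.35 g/oz ≈ 2358.7 g
panko: 750 g × 13/5 ÷ 28.35 g/oz ≈ 68.8 oz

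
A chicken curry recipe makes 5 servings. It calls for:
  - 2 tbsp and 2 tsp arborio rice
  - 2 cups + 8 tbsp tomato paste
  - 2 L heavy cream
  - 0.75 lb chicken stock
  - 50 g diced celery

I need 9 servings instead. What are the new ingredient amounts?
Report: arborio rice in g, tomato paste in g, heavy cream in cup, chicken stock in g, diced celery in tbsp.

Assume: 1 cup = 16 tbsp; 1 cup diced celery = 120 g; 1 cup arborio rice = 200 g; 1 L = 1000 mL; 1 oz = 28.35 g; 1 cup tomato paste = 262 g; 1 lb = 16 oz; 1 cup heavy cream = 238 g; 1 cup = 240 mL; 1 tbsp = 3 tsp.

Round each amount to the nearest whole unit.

Scaling factor: 9/5 = 1.8.
arborio rice: (2 tbsp + 2 tsp = 8/3 tbsp) × 9/5 ÷ 16 tbsp/cup × 200 g/cup = 60 g
tomato paste: (2 cup + 8 tbsp = 2.5 cup) × 9/5 × 262 g/cup = 1179 g
heavy cream: 2 L × 9/5 × 1000 mL/L ÷ 240 mL/cup = 15 cup
chicken stock: 0.75 lb × 9/5 × 16 oz/lb × 28.35 g/oz ≈ 612 g
diced celery: 50 g × 9/5 ÷ 120 g/cup × 16 tbsp/cup = 12 tbsp

arborio rice: 60 g; tomato paste: 1179 g; heavy cream: 15 cup; chicken stock: 612 g; diced celery: 12 tbsp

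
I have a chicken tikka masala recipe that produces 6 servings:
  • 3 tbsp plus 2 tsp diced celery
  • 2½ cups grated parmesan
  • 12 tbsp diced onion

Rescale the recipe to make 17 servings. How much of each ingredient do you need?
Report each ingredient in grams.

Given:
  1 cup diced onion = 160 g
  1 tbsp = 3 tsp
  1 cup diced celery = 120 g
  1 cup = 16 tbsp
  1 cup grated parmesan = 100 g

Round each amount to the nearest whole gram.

diced celery: 78 g; grated parmesan: 708 g; diced onion: 340 g

Scaling factor: 17/6.
diced celery: (3 tbsp + 2 tsp = 11/3 tbsp) × 17/6 ÷ 16 tbsp/cup × 120 g/cup ≈ 78 g
grated parmesan: 2.5 cup × 17/6 × 100 g/cup ≈ 708 g
diced onion: 12 tbsp × 17/6 ÷ 16 tbsp/cup × 160 g/cup = 340 g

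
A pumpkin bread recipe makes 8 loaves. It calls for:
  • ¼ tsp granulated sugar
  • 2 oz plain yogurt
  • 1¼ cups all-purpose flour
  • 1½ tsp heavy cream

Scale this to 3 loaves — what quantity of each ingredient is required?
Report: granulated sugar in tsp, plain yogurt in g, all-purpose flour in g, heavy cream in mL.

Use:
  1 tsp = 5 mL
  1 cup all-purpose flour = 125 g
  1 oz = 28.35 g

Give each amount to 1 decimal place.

Scaling factor: 3/8 = 0.375.
granulated sugar: 0.25 tsp × 3/8 ≈ 0.1 tsp
plain yogurt: 2 oz × 3/8 × 28.35 g/oz ≈ 21.3 g
all-purpose flour: 1.25 cup × 3/8 × 125 g/cup ≈ 58.6 g
heavy cream: 1.5 tsp × 3/8 × 5 mL/tsp ≈ 2.8 mL

granulated sugar: 0.1 tsp; plain yogurt: 21.3 g; all-purpose flour: 58.6 g; heavy cream: 2.8 mL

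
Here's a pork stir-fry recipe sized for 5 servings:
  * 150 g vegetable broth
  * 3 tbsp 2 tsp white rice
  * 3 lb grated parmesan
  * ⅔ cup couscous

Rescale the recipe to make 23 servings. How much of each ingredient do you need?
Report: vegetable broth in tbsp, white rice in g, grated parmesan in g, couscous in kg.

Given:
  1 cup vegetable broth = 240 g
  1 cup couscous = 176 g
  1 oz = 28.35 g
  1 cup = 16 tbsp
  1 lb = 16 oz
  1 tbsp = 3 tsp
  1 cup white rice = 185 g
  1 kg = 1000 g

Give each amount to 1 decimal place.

Scaling factor: 23/5 = 4.6.
vegetable broth: 150 g × 23/5 ÷ 240 g/cup × 16 tbsp/cup = 46.0 tbsp
white rice: (3 tbsp + 2 tsp = 11/3 tbsp) × 23/5 ÷ 16 tbsp/cup × 185 g/cup ≈ 195.0 g
grated parmesan: 3 lb × 23/5 × 16 oz/lb × 28.35 g/oz ≈ 6259.7 g
couscous: 2/3 cup × 23/5 × 176 g/cup ÷ 1000 g/kg ≈ 0.5 kg

vegetable broth: 46.0 tbsp; white rice: 195.0 g; grated parmesan: 6259.7 g; couscous: 0.5 kg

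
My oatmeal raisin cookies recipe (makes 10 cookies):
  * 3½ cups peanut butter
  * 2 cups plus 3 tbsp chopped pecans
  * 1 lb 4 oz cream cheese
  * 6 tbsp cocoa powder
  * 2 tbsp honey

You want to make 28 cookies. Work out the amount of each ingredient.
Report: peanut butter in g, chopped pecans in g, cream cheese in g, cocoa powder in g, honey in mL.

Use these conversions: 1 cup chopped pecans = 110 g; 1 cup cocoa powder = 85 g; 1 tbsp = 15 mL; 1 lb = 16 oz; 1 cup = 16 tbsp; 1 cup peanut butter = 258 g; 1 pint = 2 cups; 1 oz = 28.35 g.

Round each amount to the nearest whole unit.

peanut butter: 2528 g; chopped pecans: 674 g; cream cheese: 1588 g; cocoa powder: 89 g; honey: 84 mL

Scaling factor: 28/10 = 14/5 = 2.8.
peanut butter: 3.5 cup × 14/5 × 258 g/cup ≈ 2528 g
chopped pecans: (2 cup + 3 tbsp = 2.1875 cup) × 14/5 × 110 g/cup ≈ 674 g
cream cheese: (1 lb + 4 oz = 1.25 lb) × 14/5 × 16 oz/lb × 28.35 g/oz ≈ 1588 g
cocoa powder: 6 tbsp × 14/5 ÷ 16 tbsp/cup × 85 g/cup ≈ 89 g
honey: 2 tbsp × 14/5 × 15 mL/tbsp = 84 mL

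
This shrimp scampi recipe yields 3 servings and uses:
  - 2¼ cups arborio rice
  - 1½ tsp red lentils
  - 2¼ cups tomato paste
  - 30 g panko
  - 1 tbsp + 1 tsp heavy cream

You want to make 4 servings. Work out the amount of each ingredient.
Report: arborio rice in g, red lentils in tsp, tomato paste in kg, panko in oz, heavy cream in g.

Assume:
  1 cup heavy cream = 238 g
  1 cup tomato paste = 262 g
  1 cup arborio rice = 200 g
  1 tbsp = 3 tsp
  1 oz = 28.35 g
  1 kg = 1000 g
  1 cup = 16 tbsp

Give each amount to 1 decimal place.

Scaling factor: 4/3.
arborio rice: 2.25 cup × 4/3 × 200 g/cup = 600.0 g
red lentils: 1.5 tsp × 4/3 = 2.0 tsp
tomato paste: 2.25 cup × 4/3 × 262 g/cup ÷ 1000 g/kg ≈ 0.8 kg
panko: 30 g × 4/3 ÷ 28.35 g/oz ≈ 1.4 oz
heavy cream: (1 tbsp + 1 tsp = 4/3 tbsp) × 4/3 ÷ 16 tbsp/cup × 238 g/cup ≈ 26.4 g

arborio rice: 600.0 g; red lentils: 2.0 tsp; tomato paste: 0.8 kg; panko: 1.4 oz; heavy cream: 26.4 g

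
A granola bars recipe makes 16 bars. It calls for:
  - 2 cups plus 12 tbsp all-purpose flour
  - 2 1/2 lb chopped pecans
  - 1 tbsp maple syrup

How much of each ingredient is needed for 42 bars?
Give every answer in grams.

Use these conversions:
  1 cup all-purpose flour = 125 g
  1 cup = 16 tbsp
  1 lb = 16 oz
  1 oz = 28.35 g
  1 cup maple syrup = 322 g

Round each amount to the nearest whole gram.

all-purpose flour: 902 g; chopped pecans: 2977 g; maple syrup: 53 g

Scaling factor: 42/16 = 21/8 = 2.625.
all-purpose flour: (2 cup + 12 tbsp = 2.75 cup) × 21/8 × 125 g/cup ≈ 902 g
chopped pecans: 2.5 lb × 21/8 × 16 oz/lb × 28.35 g/oz ≈ 2977 g
maple syrup: 1 tbsp × 21/8 ÷ 16 tbsp/cup × 322 g/cup ≈ 53 g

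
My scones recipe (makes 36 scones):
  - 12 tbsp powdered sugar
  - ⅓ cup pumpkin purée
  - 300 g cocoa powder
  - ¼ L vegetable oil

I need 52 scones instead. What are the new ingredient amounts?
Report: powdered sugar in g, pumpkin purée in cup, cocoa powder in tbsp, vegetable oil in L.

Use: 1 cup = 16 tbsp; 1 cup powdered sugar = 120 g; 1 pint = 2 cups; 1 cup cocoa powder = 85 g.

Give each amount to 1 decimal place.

Scaling factor: 52/36 = 13/9.
powdered sugar: 12 tbsp × 13/9 ÷ 16 tbsp/cup × 120 g/cup = 130.0 g
pumpkin purée: 1/3 cup × 13/9 ≈ 0.5 cup
cocoa powder: 300 g × 13/9 ÷ 85 g/cup × 16 tbsp/cup ≈ 81.6 tbsp
vegetable oil: 0.25 L × 13/9 ≈ 0.4 L

powdered sugar: 130.0 g; pumpkin purée: 0.5 cup; cocoa powder: 81.6 tbsp; vegetable oil: 0.4 L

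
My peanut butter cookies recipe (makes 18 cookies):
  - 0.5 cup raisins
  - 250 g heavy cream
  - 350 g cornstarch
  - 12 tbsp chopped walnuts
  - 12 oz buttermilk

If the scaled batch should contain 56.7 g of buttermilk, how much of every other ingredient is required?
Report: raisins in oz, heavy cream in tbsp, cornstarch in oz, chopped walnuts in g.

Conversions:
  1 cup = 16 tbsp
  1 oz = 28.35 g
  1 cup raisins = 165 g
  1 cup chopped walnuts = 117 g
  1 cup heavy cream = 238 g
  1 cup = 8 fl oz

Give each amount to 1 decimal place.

The original recipe has 340.2 g of buttermilk, so the scaling factor is 56.7 ÷ 340.2 = 1/6.
raisins: 0.5 cup × 1/6 × 165 g/cup ÷ 28.35 g/oz ≈ 0.5 oz
heavy cream: 250 g × 1/6 ÷ 238 g/cup × 16 tbsp/cup ≈ 2.8 tbsp
cornstarch: 350 g × 1/6 ÷ 28.35 g/oz ≈ 2.1 oz
chopped walnuts: 12 tbsp × 1/6 ÷ 16 tbsp/cup × 117 g/cup ≈ 14.6 g

raisins: 0.5 oz; heavy cream: 2.8 tbsp; cornstarch: 2.1 oz; chopped walnuts: 14.6 g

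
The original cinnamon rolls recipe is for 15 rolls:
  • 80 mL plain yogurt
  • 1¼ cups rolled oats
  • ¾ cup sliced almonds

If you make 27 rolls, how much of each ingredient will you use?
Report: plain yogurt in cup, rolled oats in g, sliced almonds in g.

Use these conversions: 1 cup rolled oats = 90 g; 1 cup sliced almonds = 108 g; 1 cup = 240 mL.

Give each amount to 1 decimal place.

Scaling factor: 27/15 = 9/5 = 1.8.
plain yogurt: 80 mL × 9/5 ÷ 240 mL/cup = 0.6 cup
rolled oats: 1.25 cup × 9/5 × 90 g/cup = 202.5 g
sliced almonds: 0.75 cup × 9/5 × 108 g/cup = 145.8 g

plain yogurt: 0.6 cup; rolled oats: 202.5 g; sliced almonds: 145.8 g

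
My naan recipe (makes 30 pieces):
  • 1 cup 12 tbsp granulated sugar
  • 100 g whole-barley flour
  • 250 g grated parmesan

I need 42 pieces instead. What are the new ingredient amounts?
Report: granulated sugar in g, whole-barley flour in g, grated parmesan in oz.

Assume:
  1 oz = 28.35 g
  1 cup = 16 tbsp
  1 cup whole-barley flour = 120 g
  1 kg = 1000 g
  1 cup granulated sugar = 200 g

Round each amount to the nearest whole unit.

Scaling factor: 42/30 = 7/5 = 1.4.
granulated sugar: (1 cup + 12 tbsp = 1.75 cup) × 7/5 × 200 g/cup = 490 g
whole-barley flour: 100 g × 7/5 = 140 g
grated parmesan: 250 g × 7/5 ÷ 28.35 g/oz ≈ 12 oz

granulated sugar: 490 g; whole-barley flour: 140 g; grated parmesan: 12 oz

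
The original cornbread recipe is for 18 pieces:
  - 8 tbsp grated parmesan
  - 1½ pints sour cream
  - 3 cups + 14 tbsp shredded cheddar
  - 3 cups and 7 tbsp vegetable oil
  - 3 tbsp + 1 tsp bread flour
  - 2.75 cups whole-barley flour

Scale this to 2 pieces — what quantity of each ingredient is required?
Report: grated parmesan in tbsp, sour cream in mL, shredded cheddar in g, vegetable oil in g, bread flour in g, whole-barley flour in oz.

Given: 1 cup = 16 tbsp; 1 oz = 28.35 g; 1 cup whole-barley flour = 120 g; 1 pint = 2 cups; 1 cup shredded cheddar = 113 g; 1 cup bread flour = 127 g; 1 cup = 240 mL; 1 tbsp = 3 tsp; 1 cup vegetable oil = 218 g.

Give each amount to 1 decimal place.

grated parmesan: 0.9 tbsp; sour cream: 80.0 mL; shredded cheddar: 48.7 g; vegetable oil: 83.3 g; bread flour: 2.9 g; whole-barley flour: 1.3 oz

Scaling factor: 2/18 = 1/9.
grated parmesan: 8 tbsp × 1/9 ≈ 0.9 tbsp
sour cream: 1.5 pint × 1/9 × 2 cup/pint × 240 mL/cup = 80.0 mL
shredded cheddar: (3 cup + 14 tbsp = 3.875 cup) × 1/9 × 113 g/cup ≈ 48.7 g
vegetable oil: (3 cup + 7 tbsp = 3.4375 cup) × 1/9 × 218 g/cup ≈ 83.3 g
bread flour: (3 tbsp + 1 tsp = 10/3 tbsp) × 1/9 ÷ 16 tbsp/cup × 127 g/cup ≈ 2.9 g
whole-barley flour: 2.75 cup × 1/9 × 120 g/cup ÷ 28.35 g/oz ≈ 1.3 oz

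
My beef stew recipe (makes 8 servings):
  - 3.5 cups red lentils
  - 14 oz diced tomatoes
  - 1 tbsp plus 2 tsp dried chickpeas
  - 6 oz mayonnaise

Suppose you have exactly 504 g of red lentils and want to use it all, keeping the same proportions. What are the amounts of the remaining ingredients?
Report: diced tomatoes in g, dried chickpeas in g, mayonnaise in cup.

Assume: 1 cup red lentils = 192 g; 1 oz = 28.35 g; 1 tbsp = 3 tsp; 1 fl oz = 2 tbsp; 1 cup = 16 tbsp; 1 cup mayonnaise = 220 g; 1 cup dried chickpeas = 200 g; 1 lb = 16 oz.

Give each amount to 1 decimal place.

diced tomatoes: 297.7 g; dried chickpeas: 15.6 g; mayonnaise: 0.6 cup

The original recipe has 672 g of red lentils, so the scaling factor is 504 ÷ 672 = 3/4 = 0.75.
diced tomatoes: 14 oz × 3/4 × 28.35 g/oz ≈ 297.7 g
dried chickpeas: (1 tbsp + 2 tsp = 5/3 tbsp) × 3/4 ÷ 16 tbsp/cup × 200 g/cup ≈ 15.6 g
mayonnaise: 6 oz × 3/4 × 28.35 g/oz ÷ 220 g/cup ≈ 0.6 cup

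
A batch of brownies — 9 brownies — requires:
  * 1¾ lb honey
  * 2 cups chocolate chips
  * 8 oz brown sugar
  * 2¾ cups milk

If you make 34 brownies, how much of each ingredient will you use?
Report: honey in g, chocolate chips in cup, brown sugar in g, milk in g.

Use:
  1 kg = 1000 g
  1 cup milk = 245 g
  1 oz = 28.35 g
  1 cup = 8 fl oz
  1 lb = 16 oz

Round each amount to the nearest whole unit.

honey: 2999 g; chocolate chips: 8 cup; brown sugar: 857 g; milk: 2545 g

Scaling factor: 34/9.
honey: 1.75 lb × 34/9 × 16 oz/lb × 28.35 g/oz ≈ 2999 g
chocolate chips: 2 cup × 34/9 ≈ 8 cup
brown sugar: 8 oz × 34/9 × 28.35 g/oz ≈ 857 g
milk: 2.75 cup × 34/9 × 245 g/cup ≈ 2545 g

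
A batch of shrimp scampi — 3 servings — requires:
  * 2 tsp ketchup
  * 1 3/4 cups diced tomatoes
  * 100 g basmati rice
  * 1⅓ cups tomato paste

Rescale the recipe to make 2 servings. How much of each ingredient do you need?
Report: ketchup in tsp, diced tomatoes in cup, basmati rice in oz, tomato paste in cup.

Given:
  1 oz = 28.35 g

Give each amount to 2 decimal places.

ketchup: 1.33 tsp; diced tomatoes: 1.17 cup; basmati rice: 2.35 oz; tomato paste: 0.89 cup

Scaling factor: 2/3.
ketchup: 2 tsp × 2/3 ≈ 1.33 tsp
diced tomatoes: 1.75 cup × 2/3 ≈ 1.17 cup
basmati rice: 100 g × 2/3 ÷ 28.35 g/oz ≈ 2.35 oz
tomato paste: 4/3 cup × 2/3 ≈ 0.89 cup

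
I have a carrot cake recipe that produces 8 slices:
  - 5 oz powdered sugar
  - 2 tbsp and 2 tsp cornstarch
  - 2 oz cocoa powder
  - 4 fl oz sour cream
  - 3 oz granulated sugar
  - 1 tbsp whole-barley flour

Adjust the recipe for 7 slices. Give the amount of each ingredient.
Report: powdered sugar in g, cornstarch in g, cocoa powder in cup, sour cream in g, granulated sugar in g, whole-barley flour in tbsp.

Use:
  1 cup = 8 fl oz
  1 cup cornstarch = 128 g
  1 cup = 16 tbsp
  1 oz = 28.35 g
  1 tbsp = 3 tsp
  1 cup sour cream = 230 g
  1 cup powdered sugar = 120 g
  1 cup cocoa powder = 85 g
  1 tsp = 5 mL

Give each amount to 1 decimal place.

Scaling factor: 7/8 = 0.875.
powdered sugar: 5 oz × 7/8 × 28.35 g/oz ≈ 124.0 g
cornstarch: (2 tbsp + 2 tsp = 8/3 tbsp) × 7/8 ÷ 16 tbsp/cup × 128 g/cup ≈ 18.7 g
cocoa powder: 2 oz × 7/8 × 28.35 g/oz ÷ 85 g/cup ≈ 0.6 cup
sour cream: 4 fl oz × 7/8 ÷ 8 fl oz/cup × 230 g/cup ≈ 100.6 g
granulated sugar: 3 oz × 7/8 × 28.35 g/oz ≈ 74.4 g
whole-barley flour: 1 tbsp × 7/8 ≈ 0.9 tbsp

powdered sugar: 124.0 g; cornstarch: 18.7 g; cocoa powder: 0.6 cup; sour cream: 100.6 g; granulated sugar: 74.4 g; whole-barley flour: 0.9 tbsp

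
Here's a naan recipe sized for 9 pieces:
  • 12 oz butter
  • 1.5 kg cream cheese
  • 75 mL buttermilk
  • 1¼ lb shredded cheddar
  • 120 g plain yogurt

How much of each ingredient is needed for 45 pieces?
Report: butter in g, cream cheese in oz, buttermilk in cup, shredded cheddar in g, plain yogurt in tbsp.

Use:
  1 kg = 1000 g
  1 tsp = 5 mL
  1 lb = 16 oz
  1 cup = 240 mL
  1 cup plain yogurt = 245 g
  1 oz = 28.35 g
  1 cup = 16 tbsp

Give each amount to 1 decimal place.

Scaling factor: 45/9 = 5.
butter: 12 oz × 5 × 28.35 g/oz = 1701.0 g
cream cheese: 1.5 kg × 5 × 1000 g/kg ÷ 28.35 g/oz ≈ 264.6 oz
buttermilk: 75 mL × 5 ÷ 240 mL/cup ≈ 1.6 cup
shredded cheddar: 1.25 lb × 5 × 16 oz/lb × 28.35 g/oz = 2835.0 g
plain yogurt: 120 g × 5 ÷ 245 g/cup × 16 tbsp/cup ≈ 39.2 tbsp

butter: 1701.0 g; cream cheese: 264.6 oz; buttermilk: 1.6 cup; shredded cheddar: 2835.0 g; plain yogurt: 39.2 tbsp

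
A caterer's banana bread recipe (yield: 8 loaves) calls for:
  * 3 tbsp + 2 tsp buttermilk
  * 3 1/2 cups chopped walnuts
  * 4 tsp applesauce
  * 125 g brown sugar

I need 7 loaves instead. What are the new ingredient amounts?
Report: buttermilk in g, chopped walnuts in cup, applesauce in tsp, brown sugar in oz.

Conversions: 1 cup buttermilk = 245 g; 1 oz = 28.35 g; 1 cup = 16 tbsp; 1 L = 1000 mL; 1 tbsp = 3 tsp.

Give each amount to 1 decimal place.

Scaling factor: 7/8 = 0.875.
buttermilk: (3 tbsp + 2 tsp = 11/3 tbsp) × 7/8 ÷ 16 tbsp/cup × 245 g/cup ≈ 49.1 g
chopped walnuts: 3.5 cup × 7/8 ≈ 3.1 cup
applesauce: 4 tsp × 7/8 = 3.5 tsp
brown sugar: 125 g × 7/8 ÷ 28.35 g/oz ≈ 3.9 oz

buttermilk: 49.1 g; chopped walnuts: 3.1 cup; applesauce: 3.5 tsp; brown sugar: 3.9 oz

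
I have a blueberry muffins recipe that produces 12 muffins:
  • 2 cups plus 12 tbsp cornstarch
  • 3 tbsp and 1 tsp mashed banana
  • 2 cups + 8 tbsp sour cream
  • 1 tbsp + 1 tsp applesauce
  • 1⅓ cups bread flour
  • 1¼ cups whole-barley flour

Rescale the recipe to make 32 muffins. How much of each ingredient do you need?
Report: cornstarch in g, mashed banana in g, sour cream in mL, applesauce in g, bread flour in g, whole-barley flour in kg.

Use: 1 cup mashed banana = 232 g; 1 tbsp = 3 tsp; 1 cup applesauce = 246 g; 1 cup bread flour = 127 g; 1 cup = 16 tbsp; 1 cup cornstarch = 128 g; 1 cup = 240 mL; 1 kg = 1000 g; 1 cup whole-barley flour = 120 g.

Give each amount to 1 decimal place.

Scaling factor: 32/12 = 8/3.
cornstarch: (2 cup + 12 tbsp = 2.75 cup) × 8/3 × 128 g/cup ≈ 938.7 g
mashed banana: (3 tbsp + 1 tsp = 10/3 tbsp) × 8/3 ÷ 16 tbsp/cup × 232 g/cup ≈ 128.9 g
sour cream: (2 cup + 8 tbsp = 2.5 cup) × 8/3 × 240 mL/cup = 1600.0 mL
applesauce: (1 tbsp + 1 tsp = 4/3 tbsp) × 8/3 ÷ 16 tbsp/cup × 246 g/cup ≈ 54.7 g
bread flour: 4/3 cup × 8/3 × 127 g/cup ≈ 451.6 g
whole-barley flour: 1.25 cup × 8/3 × 120 g/cup ÷ 1000 g/kg = 0.4 kg

cornstarch: 938.7 g; mashed banana: 128.9 g; sour cream: 1600.0 mL; applesauce: 54.7 g; bread flour: 451.6 g; whole-barley flour: 0.4 kg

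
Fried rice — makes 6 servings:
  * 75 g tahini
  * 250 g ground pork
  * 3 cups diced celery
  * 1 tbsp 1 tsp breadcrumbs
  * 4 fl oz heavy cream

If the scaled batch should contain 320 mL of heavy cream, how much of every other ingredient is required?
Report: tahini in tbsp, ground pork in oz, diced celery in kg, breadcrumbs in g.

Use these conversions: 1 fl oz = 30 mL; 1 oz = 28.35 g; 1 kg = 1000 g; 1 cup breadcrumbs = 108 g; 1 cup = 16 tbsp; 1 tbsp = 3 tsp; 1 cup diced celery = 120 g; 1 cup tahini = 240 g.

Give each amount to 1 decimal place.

The original recipe has 120 mL of heavy cream, so the scaling factor is 320 ÷ 120 = 8/3.
tahini: 75 g × 8/3 ÷ 240 g/cup × 16 tbsp/cup ≈ 13.3 tbsp
ground pork: 250 g × 8/3 ÷ 28.35 g/oz ≈ 23.5 oz
diced celery: 3 cup × 8/3 × 120 g/cup ÷ 1000 g/kg ≈ 1.0 kg
breadcrumbs: (1 tbsp + 1 tsp = 4/3 tbsp) × 8/3 ÷ 16 tbsp/cup × 108 g/cup = 24.0 g

tahini: 13.3 tbsp; ground pork: 23.5 oz; diced celery: 1.0 kg; breadcrumbs: 24.0 g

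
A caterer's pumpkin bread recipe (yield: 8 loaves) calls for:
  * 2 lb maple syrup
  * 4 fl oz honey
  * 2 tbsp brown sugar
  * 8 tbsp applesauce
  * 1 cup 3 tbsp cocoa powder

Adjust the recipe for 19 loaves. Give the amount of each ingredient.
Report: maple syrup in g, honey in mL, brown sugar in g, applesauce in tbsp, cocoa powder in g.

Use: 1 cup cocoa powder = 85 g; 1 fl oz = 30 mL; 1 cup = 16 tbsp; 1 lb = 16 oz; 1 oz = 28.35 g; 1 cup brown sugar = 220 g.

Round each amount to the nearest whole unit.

Scaling factor: 19/8 = 2.375.
maple syrup: 2 lb × 19/8 × 16 oz/lb × 28.35 g/oz ≈ 2155 g
honey: 4 fl oz × 19/8 × 30 mL/fl oz = 285 mL
brown sugar: 2 tbsp × 19/8 ÷ 16 tbsp/cup × 220 g/cup ≈ 65 g
applesauce: 8 tbsp × 19/8 = 19 tbsp
cocoa powder: (1 cup + 3 tbsp = 1.1875 cup) × 19/8 × 85 g/cup ≈ 240 g

maple syrup: 2155 g; honey: 285 mL; brown sugar: 65 g; applesauce: 19 tbsp; cocoa powder: 240 g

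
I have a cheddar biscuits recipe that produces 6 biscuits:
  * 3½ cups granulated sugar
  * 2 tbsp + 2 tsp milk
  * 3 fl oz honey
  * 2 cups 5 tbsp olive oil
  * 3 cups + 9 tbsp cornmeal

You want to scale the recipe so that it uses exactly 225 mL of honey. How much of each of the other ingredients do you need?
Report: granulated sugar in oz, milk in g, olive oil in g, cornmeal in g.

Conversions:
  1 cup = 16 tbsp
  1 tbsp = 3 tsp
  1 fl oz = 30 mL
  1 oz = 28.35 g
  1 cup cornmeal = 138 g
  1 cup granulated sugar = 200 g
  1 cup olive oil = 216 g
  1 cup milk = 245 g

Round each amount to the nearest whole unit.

The original recipe has 90 mL of honey, so the scaling factor is 225 ÷ 90 = 5/2 = 2.5.
granulated sugar: 3.5 cup × 5/2 × 200 g/cup ÷ 28.35 g/oz ≈ 62 oz
milk: (2 tbsp + 2 tsp = 8/3 tbsp) × 5/2 ÷ 16 tbsp/cup × 245 g/cup ≈ 102 g
olive oil: (2 cup + 5 tbsp = 2.3125 cup) × 5/2 × 216 g/cup ≈ 1249 g
cornmeal: (3 cup + 9 tbsp = 3.5625 cup) × 5/2 × 138 g/cup ≈ 1229 g

granulated sugar: 62 oz; milk: 102 g; olive oil: 1249 g; cornmeal: 1229 g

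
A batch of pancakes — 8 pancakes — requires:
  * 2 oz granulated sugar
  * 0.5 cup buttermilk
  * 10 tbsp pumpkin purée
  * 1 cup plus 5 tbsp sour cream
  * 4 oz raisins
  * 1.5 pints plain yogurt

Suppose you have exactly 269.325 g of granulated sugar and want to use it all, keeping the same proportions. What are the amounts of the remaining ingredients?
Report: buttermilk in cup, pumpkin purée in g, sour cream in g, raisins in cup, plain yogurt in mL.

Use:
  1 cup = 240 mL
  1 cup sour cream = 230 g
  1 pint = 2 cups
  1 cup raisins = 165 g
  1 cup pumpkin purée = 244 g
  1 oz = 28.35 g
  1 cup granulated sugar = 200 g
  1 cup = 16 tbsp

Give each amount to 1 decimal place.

buttermilk: 2.4 cup; pumpkin purée: 724.4 g; sour cream: 1433.9 g; raisins: 3.3 cup; plain yogurt: 3420.0 mL

The original recipe has 56.7 g of granulated sugar, so the scaling factor is 269.325 ÷ 56.7 = 19/4 = 4.75.
buttermilk: 0.5 cup × 19/4 ≈ 2.4 cup
pumpkin purée: 10 tbsp × 19/4 ÷ 16 tbsp/cup × 244 g/cup ≈ 724.4 g
sour cream: (1 cup + 5 tbsp = 1.3125 cup) × 19/4 × 230 g/cup ≈ 1433.9 g
raisins: 4 oz × 19/4 × 28.35 g/oz ÷ 165 g/cup ≈ 3.3 cup
plain yogurt: 1.5 pint × 19/4 × 2 cup/pint × 240 mL/cup = 3420.0 mL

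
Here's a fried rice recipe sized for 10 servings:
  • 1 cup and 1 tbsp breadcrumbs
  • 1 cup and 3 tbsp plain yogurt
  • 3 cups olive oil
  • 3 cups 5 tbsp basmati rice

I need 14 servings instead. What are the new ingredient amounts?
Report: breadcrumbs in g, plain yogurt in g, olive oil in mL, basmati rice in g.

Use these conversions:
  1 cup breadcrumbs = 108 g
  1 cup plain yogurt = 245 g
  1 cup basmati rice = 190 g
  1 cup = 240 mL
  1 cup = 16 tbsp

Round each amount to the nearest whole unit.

Scaling factor: 14/10 = 7/5 = 1.4.
breadcrumbs: (1 cup + 1 tbsp = 1.0625 cup) × 7/5 × 108 g/cup ≈ 161 g
plain yogurt: (1 cup + 3 tbsp = 1.1875 cup) × 7/5 × 245 g/cup ≈ 407 g
olive oil: 3 cup × 7/5 × 240 mL/cup = 1008 mL
basmati rice: (3 cup + 5 tbsp = 3.3125 cup) × 7/5 × 190 g/cup ≈ 881 g

breadcrumbs: 161 g; plain yogurt: 407 g; olive oil: 1008 mL; basmati rice: 881 g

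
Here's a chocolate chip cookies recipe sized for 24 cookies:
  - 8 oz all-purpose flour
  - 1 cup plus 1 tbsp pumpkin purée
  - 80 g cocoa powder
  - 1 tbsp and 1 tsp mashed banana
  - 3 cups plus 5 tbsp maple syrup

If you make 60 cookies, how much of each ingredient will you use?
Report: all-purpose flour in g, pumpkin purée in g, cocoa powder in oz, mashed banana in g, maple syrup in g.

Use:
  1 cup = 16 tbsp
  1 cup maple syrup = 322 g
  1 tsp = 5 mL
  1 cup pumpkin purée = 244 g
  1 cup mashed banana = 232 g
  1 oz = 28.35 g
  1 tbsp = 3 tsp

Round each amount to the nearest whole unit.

Scaling factor: 60/24 = 5/2 = 2.5.
all-purpose flour: 8 oz × 5/2 × 28.35 g/oz = 567 g
pumpkin purée: (1 cup + 1 tbsp = 1.0625 cup) × 5/2 × 244 g/cup ≈ 648 g
cocoa powder: 80 g × 5/2 ÷ 28.35 g/oz ≈ 7 oz
mashed banana: (1 tbsp + 1 tsp = 4/3 tbsp) × 5/2 ÷ 16 tbsp/cup × 232 g/cup ≈ 48 g
maple syrup: (3 cup + 5 tbsp = 3.3125 cup) × 5/2 × 322 g/cup ≈ 2667 g

all-purpose flour: 567 g; pumpkin purée: 648 g; cocoa powder: 7 oz; mashed banana: 48 g; maple syrup: 2667 g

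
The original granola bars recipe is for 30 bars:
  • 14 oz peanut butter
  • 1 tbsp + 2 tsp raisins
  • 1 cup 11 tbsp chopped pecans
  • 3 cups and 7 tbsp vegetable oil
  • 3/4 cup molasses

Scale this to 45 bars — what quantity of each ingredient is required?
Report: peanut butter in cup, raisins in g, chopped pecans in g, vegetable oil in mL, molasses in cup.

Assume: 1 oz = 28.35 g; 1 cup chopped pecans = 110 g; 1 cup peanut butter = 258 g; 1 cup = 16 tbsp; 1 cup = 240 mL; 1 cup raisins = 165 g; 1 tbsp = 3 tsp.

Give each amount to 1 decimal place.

peanut butter: 2.3 cup; raisins: 25.8 g; chopped pecans: 278.4 g; vegetable oil: 1237.5 mL; molasses: 1.1 cup

Scaling factor: 45/30 = 3/2 = 1.5.
peanut butter: 14 oz × 3/2 × 28.35 g/oz ÷ 258 g/cup ≈ 2.3 cup
raisins: (1 tbsp + 2 tsp = 5/3 tbsp) × 3/2 ÷ 16 tbsp/cup × 165 g/cup ≈ 25.8 g
chopped pecans: (1 cup + 11 tbsp = 1.6875 cup) × 3/2 × 110 g/cup ≈ 278.4 g
vegetable oil: (3 cup + 7 tbsp = 3.4375 cup) × 3/2 × 240 mL/cup = 1237.5 mL
molasses: 0.75 cup × 3/2 ≈ 1.1 cup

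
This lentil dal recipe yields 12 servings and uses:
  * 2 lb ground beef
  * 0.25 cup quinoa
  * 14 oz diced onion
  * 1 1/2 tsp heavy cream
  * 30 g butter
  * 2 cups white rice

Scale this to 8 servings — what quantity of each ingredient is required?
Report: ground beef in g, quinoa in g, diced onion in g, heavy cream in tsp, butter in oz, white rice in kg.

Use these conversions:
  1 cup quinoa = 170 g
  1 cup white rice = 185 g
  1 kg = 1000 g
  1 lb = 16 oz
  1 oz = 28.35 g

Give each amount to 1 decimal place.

Scaling factor: 8/12 = 2/3.
ground beef: 2 lb × 2/3 × 16 oz/lb × 28.35 g/oz = 604.8 g
quinoa: 0.25 cup × 2/3 × 170 g/cup ≈ 28.3 g
diced onion: 14 oz × 2/3 × 28.35 g/oz = 264.6 g
heavy cream: 1.5 tsp × 2/3 = 1.0 tsp
butter: 30 g × 2/3 ÷ 28.35 g/oz ≈ 0.7 oz
white rice: 2 cup × 2/3 × 185 g/cup ÷ 1000 g/kg ≈ 0.2 kg

ground beef: 604.8 g; quinoa: 28.3 g; diced onion: 264.6 g; heavy cream: 1.0 tsp; butter: 0.7 oz; white rice: 0.2 kg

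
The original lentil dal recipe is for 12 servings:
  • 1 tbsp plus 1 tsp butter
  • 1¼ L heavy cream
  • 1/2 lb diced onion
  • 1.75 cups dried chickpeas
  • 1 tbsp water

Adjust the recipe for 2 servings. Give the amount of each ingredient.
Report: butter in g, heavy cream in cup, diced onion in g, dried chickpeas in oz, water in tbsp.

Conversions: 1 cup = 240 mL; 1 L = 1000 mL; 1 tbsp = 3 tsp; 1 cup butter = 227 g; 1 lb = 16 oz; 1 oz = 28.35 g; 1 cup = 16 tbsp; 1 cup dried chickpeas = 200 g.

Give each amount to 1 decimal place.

Scaling factor: 2/12 = 1/6.
butter: (1 tbsp + 1 tsp = 4/3 tbsp) × 1/6 ÷ 16 tbsp/cup × 227 g/cup ≈ 3.2 g
heavy cream: 1.25 L × 1/6 × 1000 mL/L ÷ 240 mL/cup ≈ 0.9 cup
diced onion: 0.5 lb × 1/6 × 16 oz/lb × 28.35 g/oz = 37.8 g
dried chickpeas: 1.75 cup × 1/6 × 200 g/cup ÷ 28.35 g/oz ≈ 2.1 oz
water: 1 tbsp × 1/6 ≈ 0.2 tbsp

butter: 3.2 g; heavy cream: 0.9 cup; diced onion: 37.8 g; dried chickpeas: 2.1 oz; water: 0.2 tbsp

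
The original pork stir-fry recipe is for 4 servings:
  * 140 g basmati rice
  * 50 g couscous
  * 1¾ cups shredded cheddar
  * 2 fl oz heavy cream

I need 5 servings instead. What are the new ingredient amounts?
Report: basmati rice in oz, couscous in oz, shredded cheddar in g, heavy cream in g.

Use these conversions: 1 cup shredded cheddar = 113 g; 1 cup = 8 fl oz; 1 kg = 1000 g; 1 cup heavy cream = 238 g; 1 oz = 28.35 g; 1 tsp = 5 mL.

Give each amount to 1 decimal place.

basmati rice: 6.2 oz; couscous: 2.2 oz; shredded cheddar: 247.2 g; heavy cream: 74.4 g

Scaling factor: 5/4 = 1.25.
basmati rice: 140 g × 5/4 ÷ 28.35 g/oz ≈ 6.2 oz
couscous: 50 g × 5/4 ÷ 28.35 g/oz ≈ 2.2 oz
shredded cheddar: 1.75 cup × 5/4 × 113 g/cup ≈ 247.2 g
heavy cream: 2 fl oz × 5/4 ÷ 8 fl oz/cup × 238 g/cup ≈ 74.4 g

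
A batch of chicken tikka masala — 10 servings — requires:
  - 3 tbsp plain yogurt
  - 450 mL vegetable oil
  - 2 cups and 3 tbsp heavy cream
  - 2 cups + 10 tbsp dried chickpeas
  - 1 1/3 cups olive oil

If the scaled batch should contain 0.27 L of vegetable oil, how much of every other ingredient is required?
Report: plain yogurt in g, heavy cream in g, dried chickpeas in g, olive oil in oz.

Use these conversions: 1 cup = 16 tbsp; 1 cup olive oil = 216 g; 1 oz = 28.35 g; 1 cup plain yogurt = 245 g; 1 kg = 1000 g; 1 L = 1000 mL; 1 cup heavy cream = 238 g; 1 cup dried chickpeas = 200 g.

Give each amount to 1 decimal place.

The original recipe has 0.45 L of vegetable oil, so the scaling factor is 0.27 ÷ 0.45 = 3/5 = 0.6.
plain yogurt: 3 tbsp × 3/5 ÷ 16 tbsp/cup × 245 g/cup ≈ 27.6 g
heavy cream: (2 cup + 3 tbsp = 2.1875 cup) × 3/5 × 238 g/cup ≈ 312.4 g
dried chickpeas: (2 cup + 10 tbsp = 2.625 cup) × 3/5 × 200 g/cup = 315.0 g
olive oil: 4/3 cup × 3/5 × 216 g/cup ÷ 28.35 g/oz ≈ 6.1 oz

plain yogurt: 27.6 g; heavy cream: 312.4 g; dried chickpeas: 315.0 g; olive oil: 6.1 oz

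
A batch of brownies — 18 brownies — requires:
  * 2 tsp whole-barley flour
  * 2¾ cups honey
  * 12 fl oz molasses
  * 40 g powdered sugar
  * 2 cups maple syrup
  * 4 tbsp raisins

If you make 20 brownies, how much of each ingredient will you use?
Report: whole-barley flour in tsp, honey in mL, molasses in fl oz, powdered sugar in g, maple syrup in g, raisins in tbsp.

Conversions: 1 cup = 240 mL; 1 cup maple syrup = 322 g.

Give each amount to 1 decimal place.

whole-barley flour: 2.2 tsp; honey: 733.3 mL; molasses: 13.3 fl oz; powdered sugar: 44.4 g; maple syrup: 715.6 g; raisins: 4.4 tbsp

Scaling factor: 20/18 = 10/9.
whole-barley flour: 2 tsp × 10/9 ≈ 2.2 tsp
honey: 2.75 cup × 10/9 × 240 mL/cup ≈ 733.3 mL
molasses: 12 fl oz × 10/9 ≈ 13.3 fl oz
powdered sugar: 40 g × 10/9 ≈ 44.4 g
maple syrup: 2 cup × 10/9 × 322 g/cup ≈ 715.6 g
raisins: 4 tbsp × 10/9 ≈ 4.4 tbsp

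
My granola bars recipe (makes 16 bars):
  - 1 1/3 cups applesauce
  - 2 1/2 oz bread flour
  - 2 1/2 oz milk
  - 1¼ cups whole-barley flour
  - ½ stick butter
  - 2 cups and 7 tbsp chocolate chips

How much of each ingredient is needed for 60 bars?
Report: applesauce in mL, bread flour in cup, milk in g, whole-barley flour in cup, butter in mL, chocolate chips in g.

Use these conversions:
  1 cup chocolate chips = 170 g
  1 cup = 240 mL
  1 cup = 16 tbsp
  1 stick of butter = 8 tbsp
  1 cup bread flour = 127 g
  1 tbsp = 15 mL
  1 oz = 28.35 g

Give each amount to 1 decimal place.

Scaling factor: 60/16 = 15/4 = 3.75.
applesauce: 4/3 cup × 15/4 × 240 mL/cup = 1200.0 mL
bread flour: 2.5 oz × 15/4 × 28.35 g/oz ÷ 127 g/cup ≈ 2.1 cup
milk: 2.5 oz × 15/4 × 28.35 g/oz ≈ 265.8 g
whole-barley flour: 1.25 cup × 15/4 ≈ 4.7 cup
butter: 0.5 stick × 15/4 × 8 tbsp/stick × 15 mL/tbsp = 225.0 mL
chocolate chips: (2 cup + 7 tbsp = 2.4375 cup) × 15/4 × 170 g/cup ≈ 1553.9 g

applesauce: 1200.0 mL; bread flour: 2.1 cup; milk: 265.8 g; whole-barley flour: 4.7 cup; butter: 225.0 mL; chocolate chips: 1553.9 g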